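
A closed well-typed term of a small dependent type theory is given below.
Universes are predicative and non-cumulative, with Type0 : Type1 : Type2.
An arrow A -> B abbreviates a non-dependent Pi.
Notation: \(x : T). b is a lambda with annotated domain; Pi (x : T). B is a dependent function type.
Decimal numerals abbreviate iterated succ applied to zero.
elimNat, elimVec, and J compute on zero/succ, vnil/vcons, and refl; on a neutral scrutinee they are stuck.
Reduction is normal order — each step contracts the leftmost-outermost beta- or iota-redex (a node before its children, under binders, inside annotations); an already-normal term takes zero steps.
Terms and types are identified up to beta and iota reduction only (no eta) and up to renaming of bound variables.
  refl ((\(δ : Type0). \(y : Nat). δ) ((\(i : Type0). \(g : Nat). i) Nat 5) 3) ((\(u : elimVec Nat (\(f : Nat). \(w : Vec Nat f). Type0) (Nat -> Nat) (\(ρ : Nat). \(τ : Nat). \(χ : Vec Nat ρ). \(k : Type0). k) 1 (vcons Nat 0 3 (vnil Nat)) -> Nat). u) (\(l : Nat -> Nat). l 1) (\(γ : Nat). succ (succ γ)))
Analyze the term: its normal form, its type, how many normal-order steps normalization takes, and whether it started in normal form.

normal form:
  refl Nat 3
inferred type:
  Eq Nat 3 3
steps to reach normal form (normal order): 7
already normal: no
first redex: a beta-redex


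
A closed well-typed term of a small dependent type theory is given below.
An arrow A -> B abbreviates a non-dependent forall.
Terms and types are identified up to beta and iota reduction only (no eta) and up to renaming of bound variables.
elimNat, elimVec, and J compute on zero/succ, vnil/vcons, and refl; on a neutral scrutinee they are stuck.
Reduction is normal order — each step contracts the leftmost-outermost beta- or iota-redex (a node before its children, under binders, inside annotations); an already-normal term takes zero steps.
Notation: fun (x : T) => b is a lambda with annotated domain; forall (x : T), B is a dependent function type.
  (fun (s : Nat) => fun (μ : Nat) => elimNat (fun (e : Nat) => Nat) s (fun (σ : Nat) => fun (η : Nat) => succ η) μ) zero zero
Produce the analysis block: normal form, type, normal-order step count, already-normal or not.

reduced normal form:
  zero
type:
  Nat
reduction steps (normal order): 3
already normal: no
first redex: a beta-redex


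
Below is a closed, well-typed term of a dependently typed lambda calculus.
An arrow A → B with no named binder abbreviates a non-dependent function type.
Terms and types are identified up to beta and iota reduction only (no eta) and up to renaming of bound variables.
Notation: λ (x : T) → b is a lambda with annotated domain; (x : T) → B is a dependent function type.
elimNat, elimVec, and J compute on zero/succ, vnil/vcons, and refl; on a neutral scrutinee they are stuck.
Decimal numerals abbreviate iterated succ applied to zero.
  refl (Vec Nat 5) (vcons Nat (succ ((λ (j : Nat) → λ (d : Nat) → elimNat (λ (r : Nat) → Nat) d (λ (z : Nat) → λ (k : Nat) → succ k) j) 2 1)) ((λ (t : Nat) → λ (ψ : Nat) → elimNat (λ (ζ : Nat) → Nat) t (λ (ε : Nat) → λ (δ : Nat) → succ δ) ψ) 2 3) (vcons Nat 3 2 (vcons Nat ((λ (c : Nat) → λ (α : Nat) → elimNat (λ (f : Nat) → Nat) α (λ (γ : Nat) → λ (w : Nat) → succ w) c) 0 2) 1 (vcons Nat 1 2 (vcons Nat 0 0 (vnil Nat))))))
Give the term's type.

the term's type:
  Eq (Vec Nat 5) (vcons Nat 4 5 (vcons Nat 3 2 (vcons Nat 2 1 (vcons Nat 1 2 (vcons Nat 0 0 (vnil Nat)))))) (vcons Nat 4 5 (vcons Nat 3 2 (vcons Nat 2 1 (vcons Nat 1 2 (vcons Nat 0 0 (vnil Nat))))))


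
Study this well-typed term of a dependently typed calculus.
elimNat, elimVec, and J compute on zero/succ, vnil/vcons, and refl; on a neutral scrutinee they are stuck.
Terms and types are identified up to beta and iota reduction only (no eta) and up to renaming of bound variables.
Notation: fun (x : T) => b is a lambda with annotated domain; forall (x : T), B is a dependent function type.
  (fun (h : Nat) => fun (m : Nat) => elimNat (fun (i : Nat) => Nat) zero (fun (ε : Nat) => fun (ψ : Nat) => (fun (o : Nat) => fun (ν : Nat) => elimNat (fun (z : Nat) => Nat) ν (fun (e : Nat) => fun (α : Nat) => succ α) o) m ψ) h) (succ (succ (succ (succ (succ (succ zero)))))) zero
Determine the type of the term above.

inferred type:
  Nat


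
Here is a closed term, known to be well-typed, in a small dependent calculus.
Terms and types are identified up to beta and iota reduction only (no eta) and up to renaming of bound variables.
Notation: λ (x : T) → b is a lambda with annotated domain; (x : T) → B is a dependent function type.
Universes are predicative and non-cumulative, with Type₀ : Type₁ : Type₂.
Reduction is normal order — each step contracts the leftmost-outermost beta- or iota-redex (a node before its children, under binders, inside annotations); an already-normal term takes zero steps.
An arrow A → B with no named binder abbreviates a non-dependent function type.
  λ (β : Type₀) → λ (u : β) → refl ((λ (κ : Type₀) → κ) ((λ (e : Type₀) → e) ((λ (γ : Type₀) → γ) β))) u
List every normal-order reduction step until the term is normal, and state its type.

normal-order reduction:
  λ (β : Type₀) → λ (u : β) → refl ((λ (κ : Type₀) → κ) ((λ (e : Type₀) → e) ((λ (γ : Type₀) → γ) β))) u
  ~> λ (β : Type₀) → λ (u : β) → refl ((λ (κ : Type₀) → κ) ((λ (e : Type₀) → e) β)) u
  ~> λ (β : Type₀) → λ (u : β) → refl ((λ (κ : Type₀) → κ) β) u
  ~> λ (β : Type₀) → λ (u : β) → refl β u
type:
  (β : Type₀) → (u : β) → Eq β u u


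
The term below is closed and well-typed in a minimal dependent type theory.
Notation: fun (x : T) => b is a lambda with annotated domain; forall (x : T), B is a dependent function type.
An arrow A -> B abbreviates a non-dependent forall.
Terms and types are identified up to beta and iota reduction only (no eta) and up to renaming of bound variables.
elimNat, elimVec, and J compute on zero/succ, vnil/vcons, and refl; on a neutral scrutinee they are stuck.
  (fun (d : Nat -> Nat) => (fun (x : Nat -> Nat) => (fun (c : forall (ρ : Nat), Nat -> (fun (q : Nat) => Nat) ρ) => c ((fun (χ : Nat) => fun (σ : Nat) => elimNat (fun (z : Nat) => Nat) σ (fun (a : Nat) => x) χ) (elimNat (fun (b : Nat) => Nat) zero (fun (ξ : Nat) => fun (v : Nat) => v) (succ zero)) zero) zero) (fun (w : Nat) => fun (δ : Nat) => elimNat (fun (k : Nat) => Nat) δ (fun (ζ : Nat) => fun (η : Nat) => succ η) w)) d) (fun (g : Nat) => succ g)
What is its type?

type:
  Nat


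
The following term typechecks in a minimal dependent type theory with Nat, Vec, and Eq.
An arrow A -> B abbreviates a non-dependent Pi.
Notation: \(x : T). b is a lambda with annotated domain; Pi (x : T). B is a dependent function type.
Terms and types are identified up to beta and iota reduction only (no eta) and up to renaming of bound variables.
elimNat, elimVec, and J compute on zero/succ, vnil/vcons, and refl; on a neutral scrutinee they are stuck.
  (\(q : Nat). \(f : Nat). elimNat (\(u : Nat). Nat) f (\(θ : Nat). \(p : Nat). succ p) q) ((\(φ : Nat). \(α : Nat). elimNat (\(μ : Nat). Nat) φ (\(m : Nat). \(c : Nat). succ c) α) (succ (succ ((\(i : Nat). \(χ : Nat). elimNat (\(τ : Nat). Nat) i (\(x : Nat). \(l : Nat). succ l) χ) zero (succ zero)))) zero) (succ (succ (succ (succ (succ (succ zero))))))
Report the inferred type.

inferred type:
  Nat


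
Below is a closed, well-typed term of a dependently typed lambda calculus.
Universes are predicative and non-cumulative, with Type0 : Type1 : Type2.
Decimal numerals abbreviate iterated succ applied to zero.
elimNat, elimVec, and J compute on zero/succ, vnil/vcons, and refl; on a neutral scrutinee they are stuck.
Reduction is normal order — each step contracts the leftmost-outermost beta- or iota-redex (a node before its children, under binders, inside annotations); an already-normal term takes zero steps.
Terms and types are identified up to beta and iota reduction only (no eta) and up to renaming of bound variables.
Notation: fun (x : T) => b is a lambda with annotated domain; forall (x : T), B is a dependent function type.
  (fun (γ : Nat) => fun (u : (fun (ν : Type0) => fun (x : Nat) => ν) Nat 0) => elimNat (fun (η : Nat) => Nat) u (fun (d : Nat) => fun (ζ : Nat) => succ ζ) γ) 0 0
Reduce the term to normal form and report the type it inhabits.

resulting normal form:
  0
inferred type:
  Nat


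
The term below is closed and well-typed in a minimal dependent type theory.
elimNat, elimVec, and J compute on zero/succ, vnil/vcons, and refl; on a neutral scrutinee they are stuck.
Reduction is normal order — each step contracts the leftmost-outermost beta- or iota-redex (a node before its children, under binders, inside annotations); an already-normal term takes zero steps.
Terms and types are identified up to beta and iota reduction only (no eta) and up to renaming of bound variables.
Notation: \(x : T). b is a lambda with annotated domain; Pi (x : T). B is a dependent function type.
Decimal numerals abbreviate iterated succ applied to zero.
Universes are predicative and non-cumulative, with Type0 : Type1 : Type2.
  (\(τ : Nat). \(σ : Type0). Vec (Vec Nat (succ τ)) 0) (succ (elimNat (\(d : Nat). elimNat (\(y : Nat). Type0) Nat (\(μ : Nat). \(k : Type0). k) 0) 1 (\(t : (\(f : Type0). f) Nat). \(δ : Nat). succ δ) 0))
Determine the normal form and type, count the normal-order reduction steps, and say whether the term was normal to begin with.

resulting normal form:
  \(τ : Type0). Vec (Vec Nat 3) 0
the term's type:
  Pi (τ : Type0). Type0
normal-order step count: 2
term was already normal: no
first redex: a beta-redex


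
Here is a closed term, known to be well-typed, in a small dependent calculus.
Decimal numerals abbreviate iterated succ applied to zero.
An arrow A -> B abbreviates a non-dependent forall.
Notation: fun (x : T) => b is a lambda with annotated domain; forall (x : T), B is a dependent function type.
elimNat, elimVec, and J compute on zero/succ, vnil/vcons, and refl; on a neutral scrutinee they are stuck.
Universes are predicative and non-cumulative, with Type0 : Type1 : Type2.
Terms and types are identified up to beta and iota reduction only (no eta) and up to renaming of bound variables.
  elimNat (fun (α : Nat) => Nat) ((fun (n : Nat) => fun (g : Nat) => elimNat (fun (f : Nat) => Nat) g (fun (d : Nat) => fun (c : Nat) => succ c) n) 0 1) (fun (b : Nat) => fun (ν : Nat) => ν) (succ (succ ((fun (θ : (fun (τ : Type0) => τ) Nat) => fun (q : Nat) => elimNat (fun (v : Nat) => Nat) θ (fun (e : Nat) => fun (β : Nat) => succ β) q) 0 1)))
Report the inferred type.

the term's type:
  Nat


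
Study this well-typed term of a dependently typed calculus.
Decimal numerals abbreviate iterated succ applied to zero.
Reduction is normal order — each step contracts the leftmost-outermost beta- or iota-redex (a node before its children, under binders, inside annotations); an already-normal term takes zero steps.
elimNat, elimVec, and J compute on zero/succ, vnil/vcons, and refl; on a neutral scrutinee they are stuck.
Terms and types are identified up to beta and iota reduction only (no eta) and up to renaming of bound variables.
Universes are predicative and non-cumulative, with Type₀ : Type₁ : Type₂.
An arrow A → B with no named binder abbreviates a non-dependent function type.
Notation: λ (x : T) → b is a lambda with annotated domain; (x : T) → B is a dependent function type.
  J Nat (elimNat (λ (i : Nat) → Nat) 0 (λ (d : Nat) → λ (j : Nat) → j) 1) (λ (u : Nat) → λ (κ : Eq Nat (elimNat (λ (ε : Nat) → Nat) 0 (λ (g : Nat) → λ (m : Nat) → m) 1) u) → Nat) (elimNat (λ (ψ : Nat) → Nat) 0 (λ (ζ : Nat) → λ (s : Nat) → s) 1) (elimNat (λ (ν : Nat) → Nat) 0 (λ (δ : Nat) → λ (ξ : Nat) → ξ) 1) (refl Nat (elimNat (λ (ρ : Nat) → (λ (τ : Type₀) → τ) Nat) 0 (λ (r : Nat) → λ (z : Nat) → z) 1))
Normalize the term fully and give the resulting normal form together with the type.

normal form:
  0
the term's type:
  Nat
observation: the first redex contracted is a J iota-redex; the normal form is reached in 5 normal-order steps.


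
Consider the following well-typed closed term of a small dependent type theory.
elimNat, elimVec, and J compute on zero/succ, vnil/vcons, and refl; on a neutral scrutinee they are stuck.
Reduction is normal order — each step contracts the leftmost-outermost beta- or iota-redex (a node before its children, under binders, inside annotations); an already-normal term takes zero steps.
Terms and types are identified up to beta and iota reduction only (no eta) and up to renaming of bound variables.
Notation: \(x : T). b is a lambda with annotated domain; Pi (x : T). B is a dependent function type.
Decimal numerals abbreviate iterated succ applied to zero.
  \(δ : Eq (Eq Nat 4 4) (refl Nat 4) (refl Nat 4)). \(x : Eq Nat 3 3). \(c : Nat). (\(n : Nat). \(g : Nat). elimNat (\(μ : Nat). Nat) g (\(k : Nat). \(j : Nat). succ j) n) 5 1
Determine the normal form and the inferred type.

normal form:
  \(δ : Eq (Eq Nat 4 4) (refl Nat 4) (refl Nat 4)). \(x : Eq Nat 3 3). \(c : Nat). 6
the term's type:
  Pi (δ : Eq (Eq Nat 4 4) (refl Nat 4) (refl Nat 4)). Pi (x : Eq Nat 3 3). Pi (c : Nat). Nat


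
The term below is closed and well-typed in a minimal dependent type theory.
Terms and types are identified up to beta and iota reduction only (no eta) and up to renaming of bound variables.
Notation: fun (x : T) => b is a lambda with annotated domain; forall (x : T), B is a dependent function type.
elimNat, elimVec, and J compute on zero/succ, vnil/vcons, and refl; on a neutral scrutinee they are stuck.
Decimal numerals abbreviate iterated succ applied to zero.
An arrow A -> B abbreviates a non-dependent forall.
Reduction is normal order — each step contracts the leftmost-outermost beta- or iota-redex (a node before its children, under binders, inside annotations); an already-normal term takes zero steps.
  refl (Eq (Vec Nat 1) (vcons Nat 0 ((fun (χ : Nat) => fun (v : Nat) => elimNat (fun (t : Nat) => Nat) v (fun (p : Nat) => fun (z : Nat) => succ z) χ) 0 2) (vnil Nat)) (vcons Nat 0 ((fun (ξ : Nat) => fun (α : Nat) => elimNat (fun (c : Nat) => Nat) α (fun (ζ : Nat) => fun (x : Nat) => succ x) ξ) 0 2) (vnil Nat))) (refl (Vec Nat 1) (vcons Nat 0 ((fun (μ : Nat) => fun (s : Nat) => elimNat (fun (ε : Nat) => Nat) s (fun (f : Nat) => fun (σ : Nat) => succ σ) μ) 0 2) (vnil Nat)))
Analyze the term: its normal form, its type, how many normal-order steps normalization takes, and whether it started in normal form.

normal form:
  refl (Eq (Vec Nat 1) (vcons Nat 0 2 (vnil Nat)) (vcons Nat 0 2 (vnil Nat))) (refl (Vec Nat 1) (vcons Nat 0 2 (vnil Nat)))
the term's type:
  Eq (Eq (Vec Nat 1) (vcons Nat 0 2 (vnil Nat)) (vcons Nat 0 2 (vnil Nat))) (refl (Vec Nat 1) (vcons Nat 0 2 (vnil Nat))) (refl (Vec Nat 1) (vcons Nat 0 2 (vnil Nat)))
reduction steps (normal order): 9
already normal: no
first redex: a beta-redex


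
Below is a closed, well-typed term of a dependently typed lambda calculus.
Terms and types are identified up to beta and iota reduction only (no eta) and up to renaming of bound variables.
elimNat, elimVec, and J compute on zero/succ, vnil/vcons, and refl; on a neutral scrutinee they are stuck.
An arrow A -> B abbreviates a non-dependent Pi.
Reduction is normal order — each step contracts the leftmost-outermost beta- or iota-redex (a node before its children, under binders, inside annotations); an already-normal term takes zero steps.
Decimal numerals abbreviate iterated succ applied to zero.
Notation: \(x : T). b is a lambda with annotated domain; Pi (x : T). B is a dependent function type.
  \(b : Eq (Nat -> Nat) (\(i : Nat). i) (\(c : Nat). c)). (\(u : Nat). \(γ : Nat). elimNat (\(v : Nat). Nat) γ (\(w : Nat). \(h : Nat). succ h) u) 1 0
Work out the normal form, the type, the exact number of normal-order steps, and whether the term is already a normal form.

reduced normal form:
  \(b : Eq (Nat -> Nat) (\(i : Nat). i) (\(c : Nat). c)). 1
the term's type:
  Eq (Nat -> Nat) (\(b : Nat). b) (\(i : Nat). i) -> Nat
reduction steps (normal order): 6
started in normal form: no
first contracted redex: a beta-redex


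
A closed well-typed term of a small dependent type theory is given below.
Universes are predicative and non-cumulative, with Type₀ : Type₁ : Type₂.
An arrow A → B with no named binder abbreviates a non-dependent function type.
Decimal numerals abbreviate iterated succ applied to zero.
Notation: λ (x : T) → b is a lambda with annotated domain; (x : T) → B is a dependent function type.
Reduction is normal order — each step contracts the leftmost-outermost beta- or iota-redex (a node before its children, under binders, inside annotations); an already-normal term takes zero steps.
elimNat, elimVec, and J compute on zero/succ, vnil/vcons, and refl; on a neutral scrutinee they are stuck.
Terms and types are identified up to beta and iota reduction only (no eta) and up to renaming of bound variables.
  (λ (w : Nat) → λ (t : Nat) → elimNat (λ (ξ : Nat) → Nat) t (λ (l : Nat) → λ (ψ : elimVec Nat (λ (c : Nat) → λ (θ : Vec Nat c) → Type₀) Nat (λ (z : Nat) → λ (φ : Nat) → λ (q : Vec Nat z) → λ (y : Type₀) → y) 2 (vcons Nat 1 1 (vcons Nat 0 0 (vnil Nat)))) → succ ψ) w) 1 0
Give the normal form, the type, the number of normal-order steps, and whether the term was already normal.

reduced normal form:
  1
type:
  Nat
steps to reach normal form (normal order): 6
started in normal form: no
first contracted redex: a beta-redex


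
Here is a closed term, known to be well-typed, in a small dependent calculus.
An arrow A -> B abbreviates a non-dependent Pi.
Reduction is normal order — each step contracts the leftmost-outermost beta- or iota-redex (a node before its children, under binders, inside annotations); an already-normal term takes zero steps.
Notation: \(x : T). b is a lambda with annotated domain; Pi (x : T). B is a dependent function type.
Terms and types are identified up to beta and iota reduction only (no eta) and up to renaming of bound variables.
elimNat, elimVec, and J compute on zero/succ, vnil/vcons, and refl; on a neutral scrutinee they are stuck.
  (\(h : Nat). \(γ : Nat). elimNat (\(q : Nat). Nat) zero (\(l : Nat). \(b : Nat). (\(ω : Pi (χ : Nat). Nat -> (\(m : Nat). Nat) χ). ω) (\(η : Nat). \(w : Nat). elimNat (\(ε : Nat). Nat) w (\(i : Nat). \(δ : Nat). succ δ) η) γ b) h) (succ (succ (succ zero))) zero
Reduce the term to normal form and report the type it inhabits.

resulting normal form:
  zero
inferred type:
  Nat


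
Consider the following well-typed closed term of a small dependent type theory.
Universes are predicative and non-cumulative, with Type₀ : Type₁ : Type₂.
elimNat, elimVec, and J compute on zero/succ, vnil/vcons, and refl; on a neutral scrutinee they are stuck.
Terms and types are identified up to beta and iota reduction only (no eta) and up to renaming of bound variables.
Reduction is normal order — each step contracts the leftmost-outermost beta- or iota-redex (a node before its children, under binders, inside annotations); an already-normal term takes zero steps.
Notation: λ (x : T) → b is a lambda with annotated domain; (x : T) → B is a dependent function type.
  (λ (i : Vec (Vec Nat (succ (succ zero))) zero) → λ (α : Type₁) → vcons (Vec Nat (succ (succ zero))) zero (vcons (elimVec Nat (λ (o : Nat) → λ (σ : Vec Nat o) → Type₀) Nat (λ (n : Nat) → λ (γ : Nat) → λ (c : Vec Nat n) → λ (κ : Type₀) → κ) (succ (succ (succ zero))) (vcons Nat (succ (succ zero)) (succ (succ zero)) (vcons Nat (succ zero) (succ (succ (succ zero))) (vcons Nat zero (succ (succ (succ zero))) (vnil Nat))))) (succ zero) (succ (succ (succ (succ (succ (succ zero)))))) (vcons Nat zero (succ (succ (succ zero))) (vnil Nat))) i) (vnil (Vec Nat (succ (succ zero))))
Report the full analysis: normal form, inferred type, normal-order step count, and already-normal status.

resulting normal form:
  λ (i : Type₁) → vcons (Vec Nat (succ (succ zero))) zero (vcons Nat (succ zero) (succ (succ (succ (succ (succ (succ zero)))))) (vcons Nat zero (succ (succ (succ zero))) (vnil Nat))) (vnil (Vec Nat (succ (succ zero))))
inferred type:
  (i : Type₁) → Vec (Vec Nat (succ (succ zero))) (succ zero)
reduction steps (normal order): 17
term was already normal: no
first contracted redex: a beta-redex


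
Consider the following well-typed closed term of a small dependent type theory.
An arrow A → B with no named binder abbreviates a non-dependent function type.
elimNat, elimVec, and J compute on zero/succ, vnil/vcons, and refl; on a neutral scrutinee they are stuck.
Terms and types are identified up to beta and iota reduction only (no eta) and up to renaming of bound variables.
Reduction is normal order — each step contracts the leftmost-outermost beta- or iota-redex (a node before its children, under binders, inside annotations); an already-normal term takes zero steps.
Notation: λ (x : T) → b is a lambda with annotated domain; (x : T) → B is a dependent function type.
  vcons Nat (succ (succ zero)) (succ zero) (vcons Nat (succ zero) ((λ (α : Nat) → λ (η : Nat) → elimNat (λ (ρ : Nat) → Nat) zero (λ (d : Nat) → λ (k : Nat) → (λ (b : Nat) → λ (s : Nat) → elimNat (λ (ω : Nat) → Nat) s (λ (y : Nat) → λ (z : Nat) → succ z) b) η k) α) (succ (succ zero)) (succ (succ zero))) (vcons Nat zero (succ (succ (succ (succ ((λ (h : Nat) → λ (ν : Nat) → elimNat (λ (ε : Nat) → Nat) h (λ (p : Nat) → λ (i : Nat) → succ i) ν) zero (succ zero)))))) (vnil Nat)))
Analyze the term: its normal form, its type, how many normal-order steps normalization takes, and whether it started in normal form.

reduced normal form:
  vcons Nat (succ (succ zero)) (succ zero) (vcons Nat (succ zero) (succ (succ (succ (succ zero)))) (vcons Nat zero (succ (succ (succ (succ (succ zero))))) (vnil Nat)))
inferred type:
  Vec Nat (succ (succ (succ zero)))
normal-order step count: 33
started in normal form: no
first redex: a beta-redex


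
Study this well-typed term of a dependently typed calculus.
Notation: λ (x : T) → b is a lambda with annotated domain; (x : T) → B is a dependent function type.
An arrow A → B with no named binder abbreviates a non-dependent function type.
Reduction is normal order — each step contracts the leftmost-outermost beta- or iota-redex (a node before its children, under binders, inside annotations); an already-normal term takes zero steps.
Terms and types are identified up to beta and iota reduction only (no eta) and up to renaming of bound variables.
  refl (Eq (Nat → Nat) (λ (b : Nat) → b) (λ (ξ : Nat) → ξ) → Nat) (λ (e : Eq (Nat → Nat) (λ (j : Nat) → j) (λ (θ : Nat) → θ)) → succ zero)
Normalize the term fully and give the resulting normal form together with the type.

normal form:
  refl (Eq (Nat → Nat) (λ (b : Nat) → b) (λ (ξ : Nat) → ξ) → Nat) (λ (e : Eq (Nat → Nat) (λ (j : Nat) → j) (λ (θ : Nat) → θ)) → succ zero)
the term's type:
  Eq (Eq (Nat → Nat) (λ (b : Nat) → b) (λ (ξ : Nat) → ξ) → Nat) (λ (e : Eq (Nat → Nat) (λ (j : Nat) → j) (λ (θ : Nat) → θ)) → succ zero) (λ (c : Eq (Nat → Nat) (λ (ν : Nat) → ν) (λ (w : Nat) → w)) → succ zero)
observation: the term is already in normal form.


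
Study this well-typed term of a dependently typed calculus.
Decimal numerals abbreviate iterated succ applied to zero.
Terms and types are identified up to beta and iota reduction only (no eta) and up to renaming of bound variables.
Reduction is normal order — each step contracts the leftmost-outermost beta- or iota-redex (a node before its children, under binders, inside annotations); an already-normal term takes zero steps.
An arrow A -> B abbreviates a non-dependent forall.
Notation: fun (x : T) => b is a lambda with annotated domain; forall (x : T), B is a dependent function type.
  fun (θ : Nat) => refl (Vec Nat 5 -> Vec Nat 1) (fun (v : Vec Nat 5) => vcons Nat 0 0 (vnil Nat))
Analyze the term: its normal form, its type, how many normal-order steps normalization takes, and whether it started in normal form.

resulting normal form:
  fun (θ : Nat) => refl (Vec Nat 5 -> Vec Nat 1) (fun (v : Vec Nat 5) => vcons Nat 0 0 (vnil Nat))
the term's type:
  Nat -> Eq (Vec Nat 5 -> Vec Nat 1) (fun (θ : Vec Nat 5) => vcons Nat 0 0 (vnil Nat)) (fun (v : Vec Nat 5) => vcons Nat 0 0 (vnil Nat))
normal-order step count: 0
already normal: yes


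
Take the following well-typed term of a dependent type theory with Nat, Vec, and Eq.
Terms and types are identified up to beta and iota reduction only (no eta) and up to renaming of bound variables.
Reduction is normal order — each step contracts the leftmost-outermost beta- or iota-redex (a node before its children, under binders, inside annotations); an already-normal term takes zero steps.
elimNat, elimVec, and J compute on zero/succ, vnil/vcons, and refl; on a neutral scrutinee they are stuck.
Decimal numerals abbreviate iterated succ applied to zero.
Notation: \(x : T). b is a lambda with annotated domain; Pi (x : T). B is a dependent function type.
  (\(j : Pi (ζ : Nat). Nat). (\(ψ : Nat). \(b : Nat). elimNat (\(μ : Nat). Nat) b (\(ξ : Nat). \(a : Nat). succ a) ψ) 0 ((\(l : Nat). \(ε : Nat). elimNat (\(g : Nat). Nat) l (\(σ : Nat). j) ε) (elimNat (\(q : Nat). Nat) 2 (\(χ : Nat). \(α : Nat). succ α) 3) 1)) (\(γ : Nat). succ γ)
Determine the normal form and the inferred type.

reduced normal form:
  6
inferred type:
  Nat
observation: 20 normal-order steps normalize the term, beginning with a beta-redex.


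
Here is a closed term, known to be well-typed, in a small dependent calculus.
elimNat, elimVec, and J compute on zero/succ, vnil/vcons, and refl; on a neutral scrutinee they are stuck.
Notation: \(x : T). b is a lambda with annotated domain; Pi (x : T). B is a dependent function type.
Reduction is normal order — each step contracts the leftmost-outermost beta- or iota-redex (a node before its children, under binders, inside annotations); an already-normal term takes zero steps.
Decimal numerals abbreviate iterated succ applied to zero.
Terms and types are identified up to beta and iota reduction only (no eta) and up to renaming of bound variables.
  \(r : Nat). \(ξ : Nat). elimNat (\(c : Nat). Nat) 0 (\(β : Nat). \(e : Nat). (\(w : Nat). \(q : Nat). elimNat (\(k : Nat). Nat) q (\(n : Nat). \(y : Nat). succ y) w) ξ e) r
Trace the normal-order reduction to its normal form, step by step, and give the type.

reduction (normal order):
  \(r : Nat). \(ξ : Nat). elimNat (\(c : Nat). Nat) 0 (\(β : Nat). \(e : Nat). (\(w : Nat). \(q : Nat). elimNat (\(k : Nat). Nat) q (\(n : Nat). \(y : Nat). succ y) w) ξ e) r
  ~> \(r : Nat). \(ξ : Nat). elimNat (\(c : Nat). Nat) 0 (\(β : Nat). \(e : Nat). (\(w : Nat). elimNat (\(q : Nat). Nat) w (\(k : Nat). \(n : Nat). succ n) ξ) e) r
  ~> \(r : Nat). \(ξ : Nat). elimNat (\(c : Nat). Nat) 0 (\(β : Nat). \(e : Nat). elimNat (\(w : Nat). Nat) e (\(q : Nat). \(k : Nat). succ k) ξ) r
type:
  Pi (r : Nat). Pi (ξ : Nat). Nat


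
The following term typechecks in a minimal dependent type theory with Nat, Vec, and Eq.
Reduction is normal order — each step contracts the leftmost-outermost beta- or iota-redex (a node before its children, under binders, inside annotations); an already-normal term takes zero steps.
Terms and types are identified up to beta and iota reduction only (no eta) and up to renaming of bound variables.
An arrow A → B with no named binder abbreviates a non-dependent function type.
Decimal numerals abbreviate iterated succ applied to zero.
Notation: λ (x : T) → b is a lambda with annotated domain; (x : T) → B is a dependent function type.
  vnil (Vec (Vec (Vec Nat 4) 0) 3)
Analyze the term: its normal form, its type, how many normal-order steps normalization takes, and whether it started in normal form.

reduced normal form:
  vnil (Vec (Vec (Vec Nat 4) 0) 3)
type:
  Vec (Vec (Vec (Vec Nat 4) 0) 3) 0
reduction steps (normal order): 0
started in normal form: yes


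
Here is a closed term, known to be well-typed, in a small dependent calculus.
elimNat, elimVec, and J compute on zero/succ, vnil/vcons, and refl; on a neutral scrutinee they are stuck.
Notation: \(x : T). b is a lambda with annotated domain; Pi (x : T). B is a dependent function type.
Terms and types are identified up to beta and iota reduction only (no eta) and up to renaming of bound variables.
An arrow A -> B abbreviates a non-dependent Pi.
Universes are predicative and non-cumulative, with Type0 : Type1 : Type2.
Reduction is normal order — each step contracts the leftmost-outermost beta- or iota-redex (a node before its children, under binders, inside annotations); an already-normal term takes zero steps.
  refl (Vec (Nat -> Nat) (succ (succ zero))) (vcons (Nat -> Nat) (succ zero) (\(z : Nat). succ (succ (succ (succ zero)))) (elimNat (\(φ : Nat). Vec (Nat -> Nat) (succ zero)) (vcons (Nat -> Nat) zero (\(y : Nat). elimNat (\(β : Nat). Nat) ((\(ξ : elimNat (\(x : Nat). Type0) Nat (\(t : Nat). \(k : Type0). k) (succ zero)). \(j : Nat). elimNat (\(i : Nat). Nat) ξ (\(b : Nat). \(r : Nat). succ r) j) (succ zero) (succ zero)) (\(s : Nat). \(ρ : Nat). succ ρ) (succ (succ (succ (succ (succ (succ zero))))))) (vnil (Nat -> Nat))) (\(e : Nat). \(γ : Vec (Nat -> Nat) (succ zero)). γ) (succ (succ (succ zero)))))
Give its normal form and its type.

resulting normal form:
  refl (Vec (Nat -> Nat) (succ (succ zero))) (vcons (Nat -> Nat) (succ zero) (\(z : Nat). succ (succ (succ (succ zero)))) (vcons (Nat -> Nat) zero (\(φ : Nat). succ (succ (succ (succ (succ (succ (succ (succ zero)))))))) (vnil (Nat -> Nat))))
inferred type:
  Eq (Vec (Nat -> Nat) (succ (succ zero))) (vcons (Nat -> Nat) (succ zero) (\(z : Nat). succ (succ (succ (succ zero)))) (vcons (Nat -> Nat) zero (\(φ : Nat). succ (succ (succ (succ (succ (succ (succ (succ zero)))))))) (vnil (Nat -> Nat)))) (vcons (Nat -> Nat) (succ zero) (\(y : Nat). succ (succ (succ (succ zero)))) (vcons (Nat -> Nat) zero (\(β : Nat). succ (succ (succ (succ (succ (succ (succ (succ zero)))))))) (vnil (Nat -> Nat))))


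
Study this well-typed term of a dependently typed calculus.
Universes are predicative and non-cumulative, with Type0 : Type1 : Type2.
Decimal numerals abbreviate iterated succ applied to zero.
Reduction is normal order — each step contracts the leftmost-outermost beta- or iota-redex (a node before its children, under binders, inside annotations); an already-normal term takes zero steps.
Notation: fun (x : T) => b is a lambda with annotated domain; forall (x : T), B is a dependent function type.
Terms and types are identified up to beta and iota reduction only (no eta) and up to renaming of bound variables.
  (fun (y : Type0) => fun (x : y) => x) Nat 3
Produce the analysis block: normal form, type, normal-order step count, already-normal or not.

reduced normal form:
  3
type:
  Nat
reduction steps (normal order): 2
started in normal form: no
first contracted redex: a beta-redex


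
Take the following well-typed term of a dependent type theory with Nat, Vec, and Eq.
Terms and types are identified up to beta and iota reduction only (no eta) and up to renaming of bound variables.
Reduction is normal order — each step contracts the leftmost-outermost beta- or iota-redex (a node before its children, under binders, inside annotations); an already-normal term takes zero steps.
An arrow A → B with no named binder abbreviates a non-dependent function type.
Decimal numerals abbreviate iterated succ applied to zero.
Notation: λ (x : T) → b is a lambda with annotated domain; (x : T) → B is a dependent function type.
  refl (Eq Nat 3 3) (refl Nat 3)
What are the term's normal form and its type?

resulting normal form:
  refl (Eq Nat 3 3) (refl Nat 3)
inferred type:
  Eq (Eq Nat 3 3) (refl Nat 3) (refl Nat 3)


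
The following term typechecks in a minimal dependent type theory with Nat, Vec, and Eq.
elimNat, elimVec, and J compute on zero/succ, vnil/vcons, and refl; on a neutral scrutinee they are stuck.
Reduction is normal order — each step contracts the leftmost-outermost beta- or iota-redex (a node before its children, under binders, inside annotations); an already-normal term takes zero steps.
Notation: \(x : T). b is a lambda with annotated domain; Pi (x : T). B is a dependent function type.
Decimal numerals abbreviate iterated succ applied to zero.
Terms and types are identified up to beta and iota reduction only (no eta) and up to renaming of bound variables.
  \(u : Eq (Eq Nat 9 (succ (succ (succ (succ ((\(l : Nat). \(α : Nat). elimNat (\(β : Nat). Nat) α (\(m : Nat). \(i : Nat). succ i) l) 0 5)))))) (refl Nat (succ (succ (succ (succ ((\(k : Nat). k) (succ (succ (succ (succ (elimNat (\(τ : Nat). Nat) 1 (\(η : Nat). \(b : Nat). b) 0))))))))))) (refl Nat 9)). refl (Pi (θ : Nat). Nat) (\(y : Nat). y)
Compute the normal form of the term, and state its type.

normal form:
  \(u : Eq (Eq Nat 9 9) (refl Nat 9) (refl Nat 9)). refl (Pi (l : Nat). Nat) (\(α : Nat). α)
inferred type:
  Pi (u : Eq (Eq Nat 9 9) (refl Nat 9) (refl Nat 9)). Eq (Pi (l : Nat). Nat) (\(α : Nat). α) (\(β : Nat). β)
observation: normalization takes exactly 5 steps under the normal-order strategy.


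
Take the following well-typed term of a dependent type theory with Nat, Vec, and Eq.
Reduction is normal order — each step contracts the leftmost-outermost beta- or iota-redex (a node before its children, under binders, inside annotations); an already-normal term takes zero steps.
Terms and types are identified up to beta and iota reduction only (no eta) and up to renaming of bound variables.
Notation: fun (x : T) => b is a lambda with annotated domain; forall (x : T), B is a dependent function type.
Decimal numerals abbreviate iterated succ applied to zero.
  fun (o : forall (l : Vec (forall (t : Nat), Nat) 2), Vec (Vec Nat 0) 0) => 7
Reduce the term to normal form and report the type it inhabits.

reduced normal form:
  fun (o : forall (l : Vec (forall (t : Nat), Nat) 2), Vec (Vec Nat 0) 0) => 7
type:
  forall (o : forall (l : Vec (forall (t : Nat), Nat) 2), Vec (Vec Nat 0) 0), Nat


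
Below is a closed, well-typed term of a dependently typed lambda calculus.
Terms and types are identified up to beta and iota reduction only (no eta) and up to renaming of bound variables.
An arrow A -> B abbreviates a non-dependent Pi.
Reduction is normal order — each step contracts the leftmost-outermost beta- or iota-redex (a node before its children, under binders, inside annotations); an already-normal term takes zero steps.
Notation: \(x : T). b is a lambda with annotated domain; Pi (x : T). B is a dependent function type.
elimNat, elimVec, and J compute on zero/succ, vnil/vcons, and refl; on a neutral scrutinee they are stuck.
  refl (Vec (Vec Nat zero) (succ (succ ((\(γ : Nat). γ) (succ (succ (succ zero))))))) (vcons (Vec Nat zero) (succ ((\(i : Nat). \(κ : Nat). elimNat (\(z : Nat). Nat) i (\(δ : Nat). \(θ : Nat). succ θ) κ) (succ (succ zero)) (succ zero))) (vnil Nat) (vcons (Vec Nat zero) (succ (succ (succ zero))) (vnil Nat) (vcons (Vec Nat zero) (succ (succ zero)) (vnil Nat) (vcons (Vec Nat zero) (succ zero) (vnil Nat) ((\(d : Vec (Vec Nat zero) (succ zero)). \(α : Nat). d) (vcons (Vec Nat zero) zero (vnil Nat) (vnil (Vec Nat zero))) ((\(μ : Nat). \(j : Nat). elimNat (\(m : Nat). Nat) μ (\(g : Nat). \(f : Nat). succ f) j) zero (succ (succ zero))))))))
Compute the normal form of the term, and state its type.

reduced normal form:
  refl (Vec (Vec Nat zero) (succ (succ (succ (succ (succ zero)))))) (vcons (Vec Nat zero) (succ (succ (succ (succ zero)))) (vnil Nat) (vcons (Vec Nat zero) (succ (succ (succ zero))) (vnil Nat) (vcons (Vec Nat zero) (succ (succ zero)) (vnil Nat) (vcons (Vec Nat zero) (succ zero) (vnil Nat) (vcons (Vec Nat zero) zero (vnil Nat) (vnil (Vec Nat zero)))))))
inferred type:
  Eq (Vec (Vec Nat zero) (succ (succ (succ (succ (succ zero)))))) (vcons (Vec Nat zero) (succ (succ (succ (succ zero)))) (vnil Nat) (vcons (Vec Nat zero) (succ (succ (succ zero))) (vnil Nat) (vcons (Vec Nat zero) (succ (succ zero)) (vnil Nat) (vcons (Vec Nat zero) (succ zero) (vnil Nat) (vcons (Vec Nat zero) zero (vnil Nat) (vnil (Vec Nat zero))))))) (vcons (Vec Nat zero) (succ (succ (succ (succ zero)))) (vnil Nat) (vcons (Vec Nat zero) (succ (succ (succ zero))) (vnil Nat) (vcons (Vec Nat zero) (succ (succ zero)) (vnil Nat) (vcons (Vec Nat zero) (succ zero) (vnil Nat) (vcons (Vec Nat zero) zero (vnil Nat) (vnil (Vec Nat zero)))))))
observation: contracting a beta-redex first, the term normalizes in 9 steps.


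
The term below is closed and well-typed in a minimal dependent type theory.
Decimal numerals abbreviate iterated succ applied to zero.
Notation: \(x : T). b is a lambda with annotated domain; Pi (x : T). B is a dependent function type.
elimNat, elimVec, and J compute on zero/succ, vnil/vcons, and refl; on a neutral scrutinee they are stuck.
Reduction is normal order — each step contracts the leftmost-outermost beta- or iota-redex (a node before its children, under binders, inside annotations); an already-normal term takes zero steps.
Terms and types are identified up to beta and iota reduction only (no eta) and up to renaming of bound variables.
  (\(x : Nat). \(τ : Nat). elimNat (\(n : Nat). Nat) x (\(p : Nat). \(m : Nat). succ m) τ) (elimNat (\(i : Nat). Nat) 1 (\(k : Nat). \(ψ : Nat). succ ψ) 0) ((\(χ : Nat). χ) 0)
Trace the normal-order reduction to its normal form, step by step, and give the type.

normal-order reduction:
  (\(x : Nat). \(τ : Nat). elimNat (\(n : Nat). Nat) x (\(p : Nat). \(m : Nat). succ m) τ) (elimNat (\(i : Nat). Nat) 1 (\(k : Nat). \(ψ : Nat). succ ψ) 0) ((\(χ : Nat). χ) 0)
  ~> (\(x : Nat). elimNat (\(τ : Nat). Nat) (elimNat (\(n : Nat). Nat) 1 (\(p : Nat). \(m : Nat). succ m) 0) (\(i : Nat). \(k : Nat). succ k) x) ((\(ψ : Nat). ψ) 0)
  ~> elimNat (\(x : Nat). Nat) (elimNat (\(τ : Nat). Nat) 1 (\(n : Nat). \(p : Nat). succ p) 0) (\(m : Nat). \(i : Nat). succ i) ((\(k : Nat). k) 0)
  ~> elimNat (\(x : Nat). Nat) 1 (\(τ : Nat). \(n : Nat). succ n) ((\(p : Nat). p) 0)
  ~> elimNat (\(x : Nat). Nat) 1 (\(τ : Nat). \(n : Nat). succ n) 0
  ~> 1
the term's type:
  Nat


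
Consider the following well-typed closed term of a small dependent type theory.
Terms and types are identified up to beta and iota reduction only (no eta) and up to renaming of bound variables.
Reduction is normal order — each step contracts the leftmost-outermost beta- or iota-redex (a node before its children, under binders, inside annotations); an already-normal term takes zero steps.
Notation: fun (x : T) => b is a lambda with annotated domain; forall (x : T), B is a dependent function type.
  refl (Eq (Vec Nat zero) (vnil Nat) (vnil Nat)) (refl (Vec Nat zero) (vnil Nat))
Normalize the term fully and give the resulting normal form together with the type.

resulting normal form:
  refl (Eq (Vec Nat zero) (vnil Nat) (vnil Nat)) (refl (Vec Nat zero) (vnil Nat))
inferred type:
  Eq (Eq (Vec Nat zero) (vnil Nat) (vnil Nat)) (refl (Vec Nat zero) (vnil Nat)) (refl (Vec Nat zero) (vnil Nat))
observation: no redex remains anywhere in the term; it is its own normal form.


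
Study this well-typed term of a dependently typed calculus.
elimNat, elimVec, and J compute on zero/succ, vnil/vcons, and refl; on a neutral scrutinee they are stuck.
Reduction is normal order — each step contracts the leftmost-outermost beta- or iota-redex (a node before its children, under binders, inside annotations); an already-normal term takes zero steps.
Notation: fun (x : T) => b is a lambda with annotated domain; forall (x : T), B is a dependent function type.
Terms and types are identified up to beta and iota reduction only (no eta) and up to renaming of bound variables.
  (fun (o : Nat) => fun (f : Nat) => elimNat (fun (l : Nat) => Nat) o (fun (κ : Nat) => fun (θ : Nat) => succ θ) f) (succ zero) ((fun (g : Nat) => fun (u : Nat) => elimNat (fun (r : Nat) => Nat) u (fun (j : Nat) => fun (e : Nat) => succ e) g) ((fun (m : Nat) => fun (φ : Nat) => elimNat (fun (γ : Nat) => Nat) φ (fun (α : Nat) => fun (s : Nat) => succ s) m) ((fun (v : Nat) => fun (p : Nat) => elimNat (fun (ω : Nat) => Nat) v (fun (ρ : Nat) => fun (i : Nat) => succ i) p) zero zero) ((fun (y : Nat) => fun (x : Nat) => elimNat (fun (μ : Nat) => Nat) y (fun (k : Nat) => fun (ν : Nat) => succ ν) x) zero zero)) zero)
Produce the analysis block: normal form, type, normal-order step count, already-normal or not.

resulting normal form:
  succ zero
the term's type:
  Nat
steps to reach normal form (normal order): 15
started in normal form: no
first redex: a beta-redex
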